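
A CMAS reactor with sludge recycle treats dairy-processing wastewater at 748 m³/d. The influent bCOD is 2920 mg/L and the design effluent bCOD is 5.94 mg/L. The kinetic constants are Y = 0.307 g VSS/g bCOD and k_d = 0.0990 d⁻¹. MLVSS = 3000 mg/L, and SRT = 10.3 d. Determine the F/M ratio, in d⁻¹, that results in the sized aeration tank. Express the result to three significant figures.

F/M ≈ 0.640 d⁻¹

Rearranging the biomass balance for a CMAS with decay, V = Y·Q·ΔS·θ_c / [X·(1+k_d θ_c)] = 0.307 × 748 × (2920 − 5.94) × 10.3 / [3000 × (1 + 0.0990 × 10.3)] = 6.89×10^6 / 6059 = 1138 m³.
F/M = Q·S₀ / (V·X) = 748 × 2920 / (1138 × 3000) = 0.6400 g bCOD·(g VSS·d)⁻¹.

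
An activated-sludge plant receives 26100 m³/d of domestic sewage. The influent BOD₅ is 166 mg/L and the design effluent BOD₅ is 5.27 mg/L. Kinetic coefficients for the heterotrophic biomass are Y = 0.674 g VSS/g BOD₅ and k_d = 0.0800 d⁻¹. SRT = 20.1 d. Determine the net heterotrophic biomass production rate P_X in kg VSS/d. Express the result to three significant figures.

Y_obs = Y / (1 + k_d θ_c) = 0.674 / (1 + 0.0800 × 20.1) = 0.674 / 2.608 = 0.2584.
Q·(S₀ − S) = 26100 × (166 − 5.27) × 10⁻³ = 4195 kg/d removed.
So the net sludge growth is P_X = 0.2584 × 4195 = 1084 kg VSS/d.

P_X ≈ 1080 kg VSS/d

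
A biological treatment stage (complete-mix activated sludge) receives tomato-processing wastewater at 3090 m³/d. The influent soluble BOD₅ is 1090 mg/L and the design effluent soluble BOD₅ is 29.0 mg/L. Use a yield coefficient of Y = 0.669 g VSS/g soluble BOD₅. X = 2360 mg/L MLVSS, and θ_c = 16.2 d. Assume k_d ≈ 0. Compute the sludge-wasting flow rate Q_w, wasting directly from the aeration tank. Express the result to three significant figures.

With k_d = 0 the design equation reduces to V = Y Q (S₀−S) θ_c / X = 0.669 × 3090 × (1090 − 29.0) × 16.2 / 2360 = 15056 m³.
For wasting at MLVSS concentration, Q_w = V/θ_c = 15056/16.2 = 929.4 m³/d.

Q_w ≈ 929 m³/d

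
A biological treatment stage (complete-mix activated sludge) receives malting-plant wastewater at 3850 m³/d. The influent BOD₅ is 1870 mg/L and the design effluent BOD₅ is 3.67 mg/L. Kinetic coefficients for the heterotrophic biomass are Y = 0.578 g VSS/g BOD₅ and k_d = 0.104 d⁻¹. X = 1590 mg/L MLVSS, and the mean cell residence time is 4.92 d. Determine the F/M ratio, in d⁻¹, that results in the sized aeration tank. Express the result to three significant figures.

Rearranging the biomass balance for a CMAS with decay, V = Y·Q·ΔS·θ_c / [X·(1+k_d θ_c)] = 0.578 × 3850 × (1870 − 3.67) × 4.92 / [1590 × (1 + 0.104 × 4.92)] = 2.04×10^7 / 2404 = 8501 m³.
F/M = Q·S₀ / (V·X) = 3850 × 1870 / (8501 × 1590) = 0.5326 g BOD₅·(g VSS·d)⁻¹.

F/M ≈ 0.533 d⁻¹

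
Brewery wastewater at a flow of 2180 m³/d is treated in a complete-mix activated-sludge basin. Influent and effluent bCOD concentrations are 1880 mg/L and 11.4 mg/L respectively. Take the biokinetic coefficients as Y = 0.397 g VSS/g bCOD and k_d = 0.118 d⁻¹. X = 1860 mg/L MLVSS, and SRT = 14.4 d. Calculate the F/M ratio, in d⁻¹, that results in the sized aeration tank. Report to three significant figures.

Rearranging the biomass balance for a CMAS with decay, V = Y·Q·ΔS·θ_c / [X·(1+k_d θ_c)] = 0.397 × 2180 × (1880 − 11.4) × 14.4 / [1860 × (1 + 0.118 × 14.4)] = 2.33×10^7 / 5021 = 4639 m³.
F/M = Q·S₀ / (V·X) = 2180 × 1880 / (4639 × 1860) = 0.4750 g bCOD·(g VSS·d)⁻¹.

F/M ≈ 0.475 d⁻¹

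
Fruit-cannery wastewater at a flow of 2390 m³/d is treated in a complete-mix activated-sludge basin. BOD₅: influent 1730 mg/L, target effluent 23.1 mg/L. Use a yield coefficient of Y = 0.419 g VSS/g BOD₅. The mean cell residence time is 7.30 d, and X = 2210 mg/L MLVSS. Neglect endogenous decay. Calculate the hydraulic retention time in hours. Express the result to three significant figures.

With k_d = 0 the design equation reduces to V = Y Q (S₀−S) θ_c / X = 0.419 × 2390 × (1730 − 23.1) × 7.30 / 2210 = 5646 m³.
HRT = V/Q = 5646 m³ / 2390 m³·d⁻¹ = 2.362 d × 24 = 56.70 h.

τ ≈ 56.7 h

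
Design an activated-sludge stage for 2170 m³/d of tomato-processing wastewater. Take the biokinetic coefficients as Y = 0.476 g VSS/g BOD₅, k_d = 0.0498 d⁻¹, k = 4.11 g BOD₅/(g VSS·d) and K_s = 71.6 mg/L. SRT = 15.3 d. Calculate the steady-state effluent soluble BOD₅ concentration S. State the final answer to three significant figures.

Effluent substrate depends only on kinetics and SRT: S = K_s(1 + k_d θ_c) / [θ_c(Yk − k_d) − 1] = 71.6 × (1 + 0.0498 × 15.3) / [15.3 × (0.476 × 4.11 − 0.0498) − 1] = 126.2 / 28.17 = 4.478 mg/L.

S ≈ 4.48 mg/L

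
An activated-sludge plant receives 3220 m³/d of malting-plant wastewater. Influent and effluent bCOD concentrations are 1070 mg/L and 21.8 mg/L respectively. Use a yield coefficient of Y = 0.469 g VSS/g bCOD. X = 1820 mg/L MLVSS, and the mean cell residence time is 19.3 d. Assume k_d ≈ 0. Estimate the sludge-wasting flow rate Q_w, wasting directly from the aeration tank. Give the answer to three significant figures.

Biomass mass balance (decay neglected): V·X = Y·Q·(S₀ − S)·θ_c, so V = 0.469 × 3220 × (1070 − 21.8) × 19.3 / 1820 = 16786 m³.
For wasting at MLVSS concentration, Q_w = V/θ_c = 16786/19.3 = 869.8 m³/d.

Q_w ≈ 870 m³/d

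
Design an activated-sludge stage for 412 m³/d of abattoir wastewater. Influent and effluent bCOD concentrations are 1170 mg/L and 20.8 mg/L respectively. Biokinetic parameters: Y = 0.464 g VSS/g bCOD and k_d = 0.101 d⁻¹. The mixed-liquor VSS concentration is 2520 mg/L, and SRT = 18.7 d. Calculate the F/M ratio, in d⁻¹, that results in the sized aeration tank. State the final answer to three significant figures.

F/M ≈ 0.339 d⁻¹

Steady-state biomass mass balance: V·X·(1 + k_d·θ_c) = Y·Q·(S₀ − S)·θ_c, so V = 0.464 × 412 × (1170 − 20.8) × 18.7 / [2520 × (1 + 0.101 × 18.7)] = 4.11×10^6 / 7280 = 564.4 m³.
Food-to-microorganism ratio F/M = Q S₀ / (V X) = 412 × 1170 / (564.4 × 2520) = 0.3389 d⁻¹.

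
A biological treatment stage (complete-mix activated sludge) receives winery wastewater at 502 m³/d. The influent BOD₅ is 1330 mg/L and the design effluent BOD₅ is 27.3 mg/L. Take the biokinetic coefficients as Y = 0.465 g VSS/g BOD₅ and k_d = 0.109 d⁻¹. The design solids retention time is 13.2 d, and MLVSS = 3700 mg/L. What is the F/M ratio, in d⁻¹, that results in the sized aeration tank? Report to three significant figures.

F/M ≈ 0.406 d⁻¹

From the SRT design equation V = Y Q (S₀−S) θ_c / [X (1 + k_d θ_c)] = 0.465 × 502 × (1330 − 27.3) × 13.2 / [3700 × (1 + 0.109 × 13.2)] = 4.01×10^6 / 9024 = 444.8 m³.
F/M = applied load / biomass = Q·S₀/(V·X) = 502 × 1330 / (444.8 × 3700) = 0.4057 d⁻¹.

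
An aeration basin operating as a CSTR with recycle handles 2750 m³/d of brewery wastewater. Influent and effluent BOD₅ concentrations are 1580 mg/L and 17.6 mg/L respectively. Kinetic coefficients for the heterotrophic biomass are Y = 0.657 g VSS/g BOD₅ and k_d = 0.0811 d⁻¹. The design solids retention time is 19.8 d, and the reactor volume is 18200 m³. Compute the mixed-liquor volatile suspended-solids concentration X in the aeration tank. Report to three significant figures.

X = Y·Q·ΔS·θ_c / [V·(1 + k_d θ_c)] = 0.657 × 2750 × (1580 − 17.6) × 19.8 / [18200 × (1 + 0.0811 × 19.8)] = 1179 mg/L.

X ≈ 1180 mg/L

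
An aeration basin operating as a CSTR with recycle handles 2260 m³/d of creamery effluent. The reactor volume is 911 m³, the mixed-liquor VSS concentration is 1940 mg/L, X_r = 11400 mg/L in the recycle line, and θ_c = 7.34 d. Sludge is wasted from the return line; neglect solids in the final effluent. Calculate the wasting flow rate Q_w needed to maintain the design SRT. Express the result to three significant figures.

Q_w = (V·X)/(θ_c X_r) = 911.0 × 1940 / (7.34 × 11400) = 21.12 m³/d.

Q_w ≈ 21.1 m³/d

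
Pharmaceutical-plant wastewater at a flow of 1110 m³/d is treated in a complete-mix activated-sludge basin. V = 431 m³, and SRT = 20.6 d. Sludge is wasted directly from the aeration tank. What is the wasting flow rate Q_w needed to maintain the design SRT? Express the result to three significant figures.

Q_w ≈ 20.9 m³/d

For wasting at MLVSS concentration, Q_w = V/θ_c = 431.0/20.6 = 20.92 m³/d.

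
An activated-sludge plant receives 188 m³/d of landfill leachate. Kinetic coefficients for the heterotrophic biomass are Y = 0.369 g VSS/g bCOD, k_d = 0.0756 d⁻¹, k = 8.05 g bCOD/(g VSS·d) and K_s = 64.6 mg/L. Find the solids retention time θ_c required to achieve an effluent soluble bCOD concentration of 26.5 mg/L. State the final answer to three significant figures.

From 1/θ_c = Y·k·S/(K_s + S) − k_d: Y·k·S/(K_s+S) = 0.369 × 8.05 × 26.5 / (64.6 + 26.5) = 0.8641 d⁻¹.
Then 1/θ_c = μ − k_d = 0.8641 − 0.0756 = 0.7885 d⁻¹, giving θ_c = 1.268 d.

θ_c ≈ 1.27 d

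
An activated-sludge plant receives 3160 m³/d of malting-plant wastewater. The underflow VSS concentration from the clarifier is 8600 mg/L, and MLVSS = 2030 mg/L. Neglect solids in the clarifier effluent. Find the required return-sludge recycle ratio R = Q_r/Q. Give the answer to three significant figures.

R = Q_r/Q = X/(X_r − X) = 2030 / (8600 − 2030) = 0.3090.

R ≈ 0.309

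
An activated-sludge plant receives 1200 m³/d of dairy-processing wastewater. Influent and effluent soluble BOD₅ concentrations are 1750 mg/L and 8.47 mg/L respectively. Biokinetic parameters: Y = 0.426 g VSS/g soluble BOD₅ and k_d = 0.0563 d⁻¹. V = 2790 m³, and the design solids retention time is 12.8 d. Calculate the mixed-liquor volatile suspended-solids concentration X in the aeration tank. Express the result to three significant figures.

From V·X·(1 + k_d·θ_c) = Y·Q·(S₀ − S)·θ_c: X = 0.426 × 1200 × (1750 − 8.47) × 12.8 / [2790 × (1 + 0.0563 × 12.8)] = 2374 mg/L.

X ≈ 2370 mg/L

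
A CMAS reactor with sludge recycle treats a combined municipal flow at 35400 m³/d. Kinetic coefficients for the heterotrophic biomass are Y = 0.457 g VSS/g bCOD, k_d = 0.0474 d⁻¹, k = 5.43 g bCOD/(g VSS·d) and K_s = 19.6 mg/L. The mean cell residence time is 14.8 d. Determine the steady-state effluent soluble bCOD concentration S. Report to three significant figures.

Effluent substrate depends only on kinetics and SRT: S = K_s(1 + k_d θ_c) / [θ_c(Yk − k_d) − 1] = 19.6 × (1 + 0.0474 × 14.8) / [14.8 × (0.457 × 5.43 − 0.0474) − 1] = 33.35 / 35.02 = 0.9522 mg/L.

S ≈ 0.952 mg/L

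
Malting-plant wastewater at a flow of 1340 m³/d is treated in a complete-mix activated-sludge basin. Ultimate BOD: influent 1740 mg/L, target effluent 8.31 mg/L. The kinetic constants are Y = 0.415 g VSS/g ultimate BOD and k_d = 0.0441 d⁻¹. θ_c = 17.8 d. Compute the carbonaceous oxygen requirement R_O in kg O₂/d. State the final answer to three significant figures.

Y_obs = Y / (1 + k_d θ_c) = 0.415 / (1 + 0.0441 × 17.8) = 0.415 / 1.785 = 0.2325.
Substrate removed = Q·(S₀ − S) = 1340 m³/d × (1740 − 8.31) g/m³ = 2.32×10^6 g/d = 2320 kg/d.
P_X = Y_obs·Q·(S₀ − S) = 0.2325 × 2320 = 539.5 kg VSS/d.
R_O = Q·(S₀ − S) − 1.42·P_X = 2320 − 1.42 × 539.5 = 1554 kg O₂/d.

R_O ≈ 1550 kg O₂/d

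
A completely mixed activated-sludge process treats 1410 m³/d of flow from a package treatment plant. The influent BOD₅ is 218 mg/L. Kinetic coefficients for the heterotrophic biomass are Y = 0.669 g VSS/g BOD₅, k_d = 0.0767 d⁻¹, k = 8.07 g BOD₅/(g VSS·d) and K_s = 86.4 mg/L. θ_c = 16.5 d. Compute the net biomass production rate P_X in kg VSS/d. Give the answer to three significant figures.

P_X ≈ 89.8 kg VSS/d

For a completely mixed reactor with recycle the Lawrence–McCarty relation gives S = K_s·(1 + k_d·θ_c) / [θ_c·(Y·k − k_d) − 1] = 86.4 × (1 + 0.0767 × 16.5) / [16.5 × (0.669 × 8.07 − 0.0767) − 1] = 195.7 / 86.82 = 2.255 mg/L.
The observed yield is Y_obs = Y/(1 + k_d·θ_c) = 0.669 / (1 + 0.0767 × 16.5) = 0.669 / 2.266 = 0.2953 g VSS per g BOD₅ removed.
Substrate removed = Q·(S₀ − S) = 1410 m³/d × (218 − 2.25) g/m³ = 3.04×10^5 g/d = 304.2 kg/d.
Biomass produced: P_X = Y_obs·Q·ΔS = 0.2953 × 304.2 ≈ 89.83 kg VSS/d.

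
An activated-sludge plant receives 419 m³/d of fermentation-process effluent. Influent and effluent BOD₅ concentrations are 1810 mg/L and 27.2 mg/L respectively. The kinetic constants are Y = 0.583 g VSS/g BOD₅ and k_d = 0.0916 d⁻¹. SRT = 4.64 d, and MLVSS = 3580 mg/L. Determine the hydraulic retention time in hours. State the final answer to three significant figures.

Steady-state biomass mass balance: V·X·(1 + k_d·θ_c) = Y·Q·(S₀ − S)·θ_c, so V = 0.583 × 419 × (1810 − 27.2) × 4.64 / [3580 × (1 + 0.0916 × 4.64)] = 2.02×10^6 / 5102 = 396.1 m³.
τ = V/Q = 396.1/419 = 0.9453 d, or 22.69 h.

τ ≈ 22.7 h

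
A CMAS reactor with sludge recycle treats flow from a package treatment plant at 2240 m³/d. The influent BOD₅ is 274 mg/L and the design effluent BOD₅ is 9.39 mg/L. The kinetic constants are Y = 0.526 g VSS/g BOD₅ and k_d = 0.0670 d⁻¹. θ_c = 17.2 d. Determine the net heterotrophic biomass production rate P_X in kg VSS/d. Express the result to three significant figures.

Y_obs = Y / (1 + k_d θ_c) = 0.526 / (1 + 0.0670 × 17.2) = 0.526 / 2.152 = 0.2444.
ΔS = 274 − 9.39 = 264.6 mg/L, so the substrate removal rate is 2240 × 264.6/1000 = 592.7 kg BOD₅/d.
Biomass produced: P_X = Y_obs·Q·ΔS = 0.2444 × 592.7 ≈ 144.8 kg VSS/d.

P_X ≈ 145 kg VSS/d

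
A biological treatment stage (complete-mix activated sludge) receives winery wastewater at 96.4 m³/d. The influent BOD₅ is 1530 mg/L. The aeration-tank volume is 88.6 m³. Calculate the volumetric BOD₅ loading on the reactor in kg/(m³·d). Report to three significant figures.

Volumetric loading L_v = Q·S₀ / V = 96.4 × 1530 g/m³ / 88.60 m³ = 1665 g/(m³·d) = 1.665 kg BOD₅/(m³·d).

L_v ≈ 1.66 kg BOD₅/(m³·d)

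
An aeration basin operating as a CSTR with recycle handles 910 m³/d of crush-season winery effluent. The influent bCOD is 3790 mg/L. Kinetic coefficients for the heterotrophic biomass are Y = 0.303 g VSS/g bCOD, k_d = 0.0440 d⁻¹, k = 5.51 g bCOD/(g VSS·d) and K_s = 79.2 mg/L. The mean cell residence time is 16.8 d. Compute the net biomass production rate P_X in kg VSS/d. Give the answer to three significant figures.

P_X ≈ 600 kg VSS/d

From the Monod/SRT balance for a CMAS, S = K_s·(1+k_d θ_c)/[θ_c·(Y k − k_d) − 1] = 79.2 × (1 + 0.0440 × 16.8) / [16.8 × (0.303 × 5.51 − 0.0440) − 1] = 137.7 / 26.31 = 5.236 mg/L.
Observed yield with endogenous decay: Y_obs = Y / (1 + k_d·θ_c) = 0.303 / (1 + 0.0440 × 16.8) = 0.303 / 1.739 = 0.1742 g VSS/g bCOD.
Mass of bCOD removed per day: Q(S₀ − S) = 910 × 3785 g/m³ = 3444 kg/d.
Net biomass production P_X = Y_obs × Q·(S₀ − S) = 0.1742 × 3444 = 600.0 kg VSS/d.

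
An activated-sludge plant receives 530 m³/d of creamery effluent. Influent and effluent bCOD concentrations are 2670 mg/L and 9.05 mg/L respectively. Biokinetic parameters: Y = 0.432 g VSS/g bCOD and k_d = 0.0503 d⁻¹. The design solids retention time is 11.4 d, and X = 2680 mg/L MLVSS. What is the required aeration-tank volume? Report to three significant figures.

V ≈ 1650 m³

Rearranging the biomass balance for a CMAS with decay, V = Y·Q·ΔS·θ_c / [X·(1+k_d θ_c)] = 0.432 × 530 × (2670 − 9.05) × 11.4 / [2680 × (1 + 0.0503 × 11.4)] = 6.95×10^6 / 4217 = 1647 m³.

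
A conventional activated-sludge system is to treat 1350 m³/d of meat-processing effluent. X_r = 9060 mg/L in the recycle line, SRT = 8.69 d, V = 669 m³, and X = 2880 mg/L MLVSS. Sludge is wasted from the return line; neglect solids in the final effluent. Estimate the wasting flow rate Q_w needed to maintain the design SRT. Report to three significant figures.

Q_w ≈ 24.5 m³/d

θ_c = V·X/(Q_w·X_r) when wasting from the recycle, so Q_w = V·X/(θ_c·X_r) = 669.0 × 2880 / (8.69 × 9060) = 24.47 m³/d.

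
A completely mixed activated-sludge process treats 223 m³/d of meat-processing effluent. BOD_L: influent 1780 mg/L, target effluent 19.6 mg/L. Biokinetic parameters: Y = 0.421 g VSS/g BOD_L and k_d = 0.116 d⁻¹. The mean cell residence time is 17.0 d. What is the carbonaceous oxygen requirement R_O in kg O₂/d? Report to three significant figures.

Correct the yield for decay: Y_obs = Y/(1 + k_d θ_c) = 0.421 / (1 + 0.116 × 17.0) = 0.421 / 2.972 = 0.1417.
Q·(S₀ − S) = 223 × (1780 − 19.6) × 10⁻³ = 392.6 kg/d removed.
Biomass synthesised: P_X = Y_obs × 392.6 = 55.61 kg VSS/d.
R_O = Q·(S₀ − S) − 1.42·P_X = 392.6 − 1.42 × 55.61 = 313.6 kg O₂/d.

R_O ≈ 314 kg O₂/d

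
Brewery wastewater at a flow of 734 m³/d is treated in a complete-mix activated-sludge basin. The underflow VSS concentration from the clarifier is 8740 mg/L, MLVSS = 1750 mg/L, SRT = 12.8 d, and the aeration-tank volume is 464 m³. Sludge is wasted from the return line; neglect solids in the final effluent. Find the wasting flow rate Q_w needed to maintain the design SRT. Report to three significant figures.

Q_w = (V·X)/(θ_c X_r) = 464.0 × 1750 / (12.8 × 8740) = 7.258 m³/d.

Q_w ≈ 7.26 m³/d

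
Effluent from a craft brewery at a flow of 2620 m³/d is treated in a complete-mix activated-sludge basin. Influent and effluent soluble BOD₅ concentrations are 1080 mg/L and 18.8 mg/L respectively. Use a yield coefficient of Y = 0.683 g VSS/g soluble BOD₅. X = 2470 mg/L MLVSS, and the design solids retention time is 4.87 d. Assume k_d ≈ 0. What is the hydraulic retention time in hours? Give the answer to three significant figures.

τ ≈ 34.3 h

With k_d = 0 the design equation reduces to V = Y Q (S₀−S) θ_c / X = 0.683 × 2620 × (1080 − 18.8) × 4.87 / 2470 = 3744 m³.
HRT = V/Q = 3744 m³ / 2620 m³·d⁻¹ = 1.429 d × 24 = 34.30 h.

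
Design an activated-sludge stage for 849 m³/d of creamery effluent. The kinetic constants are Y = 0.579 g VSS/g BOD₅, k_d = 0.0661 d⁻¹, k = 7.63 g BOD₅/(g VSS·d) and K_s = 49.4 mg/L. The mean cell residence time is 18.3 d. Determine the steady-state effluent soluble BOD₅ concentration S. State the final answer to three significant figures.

Effluent substrate depends only on kinetics and SRT: S = K_s(1 + k_d θ_c) / [θ_c(Yk − k_d) − 1] = 49.4 × (1 + 0.0661 × 18.3) / [18.3 × (0.579 × 7.63 − 0.0661) − 1] = 109.2 / 78.64 = 1.388 mg/L.

S ≈ 1.39 mg/L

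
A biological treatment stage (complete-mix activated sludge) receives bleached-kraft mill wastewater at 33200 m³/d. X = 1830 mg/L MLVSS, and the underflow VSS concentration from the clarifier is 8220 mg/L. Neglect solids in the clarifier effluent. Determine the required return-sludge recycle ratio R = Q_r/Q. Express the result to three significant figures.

R = Q_r/Q = X/(X_r − X) = 1830 / (8220 − 1830) = 0.2864.

R ≈ 0.286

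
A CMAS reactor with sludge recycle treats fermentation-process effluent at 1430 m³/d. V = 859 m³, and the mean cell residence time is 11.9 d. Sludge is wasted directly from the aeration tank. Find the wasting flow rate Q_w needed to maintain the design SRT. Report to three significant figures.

Q_w ≈ 72.2 m³/d

With mixed-liquor wasting, θ_c = V/Q_w, so Q_w = V/θ_c = 859.0/11.9 = 72.18 m³/d.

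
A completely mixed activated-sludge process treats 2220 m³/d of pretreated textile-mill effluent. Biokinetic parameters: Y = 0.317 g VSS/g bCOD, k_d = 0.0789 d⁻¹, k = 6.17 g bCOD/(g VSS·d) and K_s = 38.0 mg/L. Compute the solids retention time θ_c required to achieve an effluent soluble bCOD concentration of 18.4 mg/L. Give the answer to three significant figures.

At the target effluent, Y k S/(K_s+S) = 0.317×6.17×18.4/56.40 = 0.6381 d⁻¹.
1/θ_c = 0.6381 − 0.0789 = 0.5592 d⁻¹, so θ_c = 1.788 d.

θ_c ≈ 1.79 d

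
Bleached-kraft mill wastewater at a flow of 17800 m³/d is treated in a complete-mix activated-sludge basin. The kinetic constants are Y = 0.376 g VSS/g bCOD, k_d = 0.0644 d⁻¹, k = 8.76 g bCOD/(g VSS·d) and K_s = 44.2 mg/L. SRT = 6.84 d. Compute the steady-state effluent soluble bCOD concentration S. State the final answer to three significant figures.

For a completely mixed reactor with recycle the Lawrence–McCarty relation gives S = K_s·(1 + k_d·θ_c) / [θ_c·(Y·k − k_d) − 1] = 44.2 × (1 + 0.0644 × 6.84) / [6.84 × (0.376 × 8.76 − 0.0644) − 1] = 63.67 / 21.09 = 3.019 mg/L.

S ≈ 3.02 mg/L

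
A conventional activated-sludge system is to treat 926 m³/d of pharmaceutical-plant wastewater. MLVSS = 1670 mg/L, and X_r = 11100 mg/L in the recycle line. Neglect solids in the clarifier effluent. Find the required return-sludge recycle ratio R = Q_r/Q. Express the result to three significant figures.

R ≈ 0.177

Mass balance around the secondary clarifier (neglecting effluent solids): R = X / (X_r − X) = 1670 / (11100 − 1670) = 0.1771.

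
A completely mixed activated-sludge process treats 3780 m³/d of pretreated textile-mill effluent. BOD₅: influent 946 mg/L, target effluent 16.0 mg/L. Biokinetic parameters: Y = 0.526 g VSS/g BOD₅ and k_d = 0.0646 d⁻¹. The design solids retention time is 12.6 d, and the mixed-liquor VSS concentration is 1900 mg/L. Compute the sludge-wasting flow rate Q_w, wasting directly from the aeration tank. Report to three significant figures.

Q_w ≈ 537 m³/d

Steady-state biomass mass balance: V·X·(1 + k_d·θ_c) = Y·Q·(S₀ − S)·θ_c, so V = 0.526 × 3780 × (946 − 16.0) × 12.6 / [1900 × (1 + 0.0646 × 12.6)] = 2.33×10^7 / 3447 = 6760 m³.
For wasting at MLVSS concentration, Q_w = V/θ_c = 6760/12.6 = 536.5 m³/d.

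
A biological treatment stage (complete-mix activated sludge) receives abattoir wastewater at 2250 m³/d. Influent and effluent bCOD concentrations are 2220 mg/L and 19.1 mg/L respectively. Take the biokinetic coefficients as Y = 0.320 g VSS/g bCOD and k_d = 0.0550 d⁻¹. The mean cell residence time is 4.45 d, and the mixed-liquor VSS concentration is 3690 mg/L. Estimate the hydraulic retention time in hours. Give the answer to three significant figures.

τ ≈ 16.4 h

Steady-state biomass mass balance: V·X·(1 + k_d·θ_c) = Y·Q·(S₀ − S)·θ_c, so V = 0.320 × 2250 × (2220 − 19.1) × 4.45 / [3690 × (1 + 0.0550 × 4.45)] = 7.05×10^6 / 4593 = 1535 m³.
τ = V/Q = 1535/2250 = 0.6823 d, or 16.38 h.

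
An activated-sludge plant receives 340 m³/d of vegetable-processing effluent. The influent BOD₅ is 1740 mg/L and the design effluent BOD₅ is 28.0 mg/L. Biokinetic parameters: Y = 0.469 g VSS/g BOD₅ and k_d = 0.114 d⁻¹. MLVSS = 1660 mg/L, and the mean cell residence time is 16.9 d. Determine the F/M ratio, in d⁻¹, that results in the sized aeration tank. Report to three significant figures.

F/M ≈ 0.375 d⁻¹

Rearranging the biomass balance for a CMAS with decay, V = Y·Q·ΔS·θ_c / [X·(1+k_d θ_c)] = 0.469 × 340 × (1740 − 28.0) × 16.9 / [1660 × (1 + 0.114 × 16.9)] = 4.61×10^6 / 4858 = 949.7 m³.
Food-to-microorganism ratio F/M = Q S₀ / (V X) = 340 × 1740 / (949.7 × 1660) = 0.3753 d⁻¹.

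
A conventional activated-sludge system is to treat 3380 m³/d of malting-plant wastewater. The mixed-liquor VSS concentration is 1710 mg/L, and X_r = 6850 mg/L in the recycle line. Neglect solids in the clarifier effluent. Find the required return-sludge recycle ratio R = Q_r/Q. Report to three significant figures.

R ≈ 0.333

R = Q_r/Q = X/(X_r − X) = 1710 / (6850 − 1710) = 0.3327.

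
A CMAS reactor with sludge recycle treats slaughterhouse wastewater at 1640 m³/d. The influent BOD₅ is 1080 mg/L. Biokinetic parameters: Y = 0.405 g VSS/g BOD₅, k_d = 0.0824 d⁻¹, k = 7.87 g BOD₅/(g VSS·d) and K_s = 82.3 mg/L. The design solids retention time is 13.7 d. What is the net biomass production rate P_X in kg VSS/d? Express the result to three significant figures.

Effluent substrate depends only on kinetics and SRT: S = K_s(1 + k_d θ_c) / [θ_c(Yk − k_d) − 1] = 82.3 × (1 + 0.0824 × 13.7) / [13.7 × (0.405 × 7.87 − 0.0824) − 1] = 175.2 / 41.54 = 4.218 mg/L.
The observed yield is Y_obs = Y/(1 + k_d·θ_c) = 0.405 / (1 + 0.0824 × 13.7) = 0.405 / 2.129 = 0.1902 g VSS per g BOD₅ removed.
ΔS = 1080 − 4.22 = 1076 mg/L, so the substrate removal rate is 1640 × 1076/1000 = 1764 kg BOD₅/d.
Biomass produced: P_X = Y_obs·Q·ΔS = 0.1902 × 1764 ≈ 335.6 kg VSS/d.

P_X ≈ 336 kg VSS/d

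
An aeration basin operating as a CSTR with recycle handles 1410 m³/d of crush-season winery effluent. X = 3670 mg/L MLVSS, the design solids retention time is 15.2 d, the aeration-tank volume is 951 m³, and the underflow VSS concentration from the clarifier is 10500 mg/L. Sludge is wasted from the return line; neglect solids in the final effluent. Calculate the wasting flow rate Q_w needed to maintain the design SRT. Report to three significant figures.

θ_c = V·X/(Q_w·X_r) when wasting from the recycle, so Q_w = V·X/(θ_c·X_r) = 951.0 × 3670 / (15.2 × 10500) = 21.87 m³/d.

Q_w ≈ 21.9 m³/d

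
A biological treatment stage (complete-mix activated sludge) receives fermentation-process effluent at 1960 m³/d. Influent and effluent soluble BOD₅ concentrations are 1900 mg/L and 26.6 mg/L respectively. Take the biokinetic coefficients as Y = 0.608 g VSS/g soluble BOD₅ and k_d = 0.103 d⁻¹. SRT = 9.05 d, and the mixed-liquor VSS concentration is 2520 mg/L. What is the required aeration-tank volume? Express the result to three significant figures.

From the SRT design equation V = Y Q (S₀−S) θ_c / [X (1 + k_d θ_c)] = 0.608 × 1960 × (1900 − 26.6) × 9.05 / [2520 × (1 + 0.103 × 9.05)] = 2.02×10^7 / 4869 = 4150 m³.

V ≈ 4150 m³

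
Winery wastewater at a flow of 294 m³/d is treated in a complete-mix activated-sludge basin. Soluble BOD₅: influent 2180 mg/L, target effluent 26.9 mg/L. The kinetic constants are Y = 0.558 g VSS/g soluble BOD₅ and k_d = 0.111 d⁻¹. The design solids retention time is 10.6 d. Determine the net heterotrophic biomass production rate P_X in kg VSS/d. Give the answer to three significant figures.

Observed yield with endogenous decay: Y_obs = Y / (1 + k_d·θ_c) = 0.558 / (1 + 0.111 × 10.6) = 0.558 / 2.177 = 0.2564 g VSS/g soluble BOD₅.
ΔS = 2180 − 26.9 = 2153 mg/L, so the substrate removal rate is 294 × 2153/1000 = 633.0 kg soluble BOD₅/d.
Biomass produced: P_X = Y_obs·Q·ΔS = 0.2564 × 633.0 ≈ 162.3 kg VSS/d.

P_X ≈ 162 kg VSS/d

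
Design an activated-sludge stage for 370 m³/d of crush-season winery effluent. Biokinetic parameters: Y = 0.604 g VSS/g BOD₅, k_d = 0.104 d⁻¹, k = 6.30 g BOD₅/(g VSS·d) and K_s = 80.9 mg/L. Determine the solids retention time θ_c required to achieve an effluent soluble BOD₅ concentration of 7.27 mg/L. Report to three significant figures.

θ_c ≈ 4.77 d

From 1/θ_c = Y·k·S/(K_s + S) − k_d: Y·k·S/(K_s+S) = 0.604 × 6.30 × 7.27 / (80.9 + 7.27) = 0.3138 d⁻¹.
Then 1/θ_c = μ − k_d = 0.3138 − 0.104 = 0.2098 d⁻¹, giving θ_c = 4.767 d.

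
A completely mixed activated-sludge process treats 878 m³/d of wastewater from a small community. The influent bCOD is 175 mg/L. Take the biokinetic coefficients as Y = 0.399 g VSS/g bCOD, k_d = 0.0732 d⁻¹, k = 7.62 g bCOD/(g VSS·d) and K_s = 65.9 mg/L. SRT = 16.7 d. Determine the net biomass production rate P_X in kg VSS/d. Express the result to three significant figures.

For a completely mixed reactor with recycle the Lawrence–McCarty relation gives S = K_s·(1 + k_d·θ_c) / [θ_c·(Y·k − k_d) − 1] = 65.9 × (1 + 0.0732 × 16.7) / [16.7 × (0.399 × 7.62 − 0.0732) − 1] = 146.5 / 48.55 = 3.017 mg/L.
Correct the yield for decay: Y_obs = Y/(1 + k_d θ_c) = 0.399 / (1 + 0.0732 × 16.7) = 0.399 / 2.222 = 0.1795.
Substrate removed = Q·(S₀ − S) = 878 m³/d × (175 − 3.02) g/m³ = 1.51×10^5 g/d = 151.0 kg/d.
Net biomass production P_X = Y_obs × Q·(S₀ − S) = 0.1795 × 151.0 = 27.11 kg VSS/d.

P_X ≈ 27.1 kg VSS/d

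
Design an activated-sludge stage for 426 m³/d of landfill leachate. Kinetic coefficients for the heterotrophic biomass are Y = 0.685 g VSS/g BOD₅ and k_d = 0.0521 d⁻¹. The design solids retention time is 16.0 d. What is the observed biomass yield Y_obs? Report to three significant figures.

Y_obs = Y / (1 + k_d θ_c) = 0.685 / (1 + 0.0521 × 16.0) = 0.685 / 1.834 = 0.3736.

Y_obs ≈ 0.374 g VSS/g BOD₅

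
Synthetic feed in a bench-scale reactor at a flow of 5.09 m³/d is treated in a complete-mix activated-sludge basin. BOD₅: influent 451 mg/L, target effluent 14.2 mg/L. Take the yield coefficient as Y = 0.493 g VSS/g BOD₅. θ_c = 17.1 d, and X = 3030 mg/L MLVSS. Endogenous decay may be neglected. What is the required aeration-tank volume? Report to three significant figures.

V ≈ 6.19 m³

With k_d = 0 the design equation reduces to V = Y Q (S₀−S) θ_c / X = 0.493 × 5.09 × (451 − 14.2) × 17.1 / 3030 = 6.186 m³.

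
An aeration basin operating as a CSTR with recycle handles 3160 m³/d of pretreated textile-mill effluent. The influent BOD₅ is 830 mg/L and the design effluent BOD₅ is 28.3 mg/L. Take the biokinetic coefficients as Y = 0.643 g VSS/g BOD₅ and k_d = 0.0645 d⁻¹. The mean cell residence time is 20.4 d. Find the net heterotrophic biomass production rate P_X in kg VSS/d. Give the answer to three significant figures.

Observed yield with endogenous decay: Y_obs = Y / (1 + k_d·θ_c) = 0.643 / (1 + 0.0645 × 20.4) = 0.643 / 2.316 = 0.2777 g VSS/g BOD₅.
Q·(S₀ − S) = 3160 × (830 − 28.3) × 10⁻³ = 2533 kg/d removed.
Biomass produced: P_X = Y_obs·Q·ΔS = 0.2777 × 2533 ≈ 703.4 kg VSS/d.

P_X ≈ 703 kg VSS/d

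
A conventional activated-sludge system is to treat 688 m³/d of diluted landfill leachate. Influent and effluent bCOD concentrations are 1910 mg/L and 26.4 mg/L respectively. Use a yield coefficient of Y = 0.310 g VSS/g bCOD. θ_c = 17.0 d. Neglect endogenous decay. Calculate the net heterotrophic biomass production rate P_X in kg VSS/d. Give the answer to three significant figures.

P_X ≈ 402 kg VSS/d

Since k_d ≈ 0, Y_obs = Y = 0.310 g VSS/g bCOD.
Q·(S₀ − S) = 688 × (1910 − 26.4) × 10⁻³ = 1296 kg/d removed.
So the net sludge growth is P_X = 0.3100 × 1296 = 401.7 kg VSS/d.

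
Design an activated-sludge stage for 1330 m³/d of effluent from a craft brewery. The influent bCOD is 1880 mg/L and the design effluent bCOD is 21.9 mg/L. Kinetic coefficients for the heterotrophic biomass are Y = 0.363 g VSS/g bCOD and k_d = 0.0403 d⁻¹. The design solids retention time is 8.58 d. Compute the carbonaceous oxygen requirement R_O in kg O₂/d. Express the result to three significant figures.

Y_obs = Y / (1 + k_d θ_c) = 0.363 / (1 + 0.0403 × 8.58) = 0.363 / 1.346 = 0.2697.
Substrate removed = Q·(S₀ − S) = 1330 m³/d × (1880 − 21.9) g/m³ = 2.47×10^6 g/d = 2471 kg/d.
Net sludge production P_X = 0.2697 × 2471 = 666.6 kg VSS/d.
Carbonaceous O₂ demand = substrate oxidised − cell-mass equivalent = 2471 − 1.42 × 666.6 = 1525 kg O₂/d.

R_O ≈ 1520 kg O₂/d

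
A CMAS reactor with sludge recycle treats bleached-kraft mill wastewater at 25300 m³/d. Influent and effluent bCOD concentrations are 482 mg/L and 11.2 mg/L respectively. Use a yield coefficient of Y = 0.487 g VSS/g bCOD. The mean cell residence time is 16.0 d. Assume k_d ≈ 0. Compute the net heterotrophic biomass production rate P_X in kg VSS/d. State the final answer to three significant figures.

P_X ≈ 5800 kg VSS/d

With endogenous decay neglected, the observed yield equals the true yield: Y_obs = Y = 0.487 g VSS/g bCOD.
Substrate removed = Q·(S₀ − S) = 25300 m³/d × (482 − 11.2) g/m³ = 1.19×10^7 g/d = 11911 kg/d.
So the net sludge growth is P_X = 0.4870 × 11911 = 5801 kg VSS/d.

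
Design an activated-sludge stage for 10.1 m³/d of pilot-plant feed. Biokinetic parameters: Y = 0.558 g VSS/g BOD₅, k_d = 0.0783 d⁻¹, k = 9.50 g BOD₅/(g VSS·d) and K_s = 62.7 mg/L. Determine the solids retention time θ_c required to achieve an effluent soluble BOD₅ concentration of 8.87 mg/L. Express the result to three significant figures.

θ_c ≈ 1.73 d

Specific growth rate at S = 8.87 mg/L: μ = YkS/(K_s+S) = 0.558·9.50·8.87/(62.7+8.87) = 0.6570 d⁻¹.
θ_c = 1/(μ − k_d) = 1/(0.6570 − 0.0783) = 1/0.5787 = 1.728 d.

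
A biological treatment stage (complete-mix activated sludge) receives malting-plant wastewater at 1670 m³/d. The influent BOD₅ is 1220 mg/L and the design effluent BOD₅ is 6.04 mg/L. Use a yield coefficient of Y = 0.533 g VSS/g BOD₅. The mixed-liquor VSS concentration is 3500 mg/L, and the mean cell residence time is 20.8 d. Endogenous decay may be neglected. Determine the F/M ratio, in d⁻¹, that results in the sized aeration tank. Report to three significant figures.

F/M ≈ 0.0906 d⁻¹

Biomass mass balance (decay neglected): V·X = Y·Q·(S₀ − S)·θ_c, so V = 0.533 × 1670 × (1220 − 6.04) × 20.8 / 3500 = 6422 m³.
F/M = Q·S₀ / (V·X) = 1670 × 1220 / (6422 × 3500) = 0.09065 g BOD₅·(g VSS·d)⁻¹.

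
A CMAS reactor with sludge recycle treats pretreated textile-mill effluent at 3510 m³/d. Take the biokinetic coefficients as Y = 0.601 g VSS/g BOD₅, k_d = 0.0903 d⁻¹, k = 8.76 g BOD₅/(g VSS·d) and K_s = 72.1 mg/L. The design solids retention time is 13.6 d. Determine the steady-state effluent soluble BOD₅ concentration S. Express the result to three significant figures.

S ≈ 2.32 mg/L

From the Monod/SRT balance for a CMAS, S = K_s·(1+k_d θ_c)/[θ_c·(Y k − k_d) − 1] = 72.1 × (1 + 0.0903 × 13.6) / [13.6 × (0.601 × 8.76 − 0.0903) − 1] = 160.6 / 69.37 = 2.316 mg/L.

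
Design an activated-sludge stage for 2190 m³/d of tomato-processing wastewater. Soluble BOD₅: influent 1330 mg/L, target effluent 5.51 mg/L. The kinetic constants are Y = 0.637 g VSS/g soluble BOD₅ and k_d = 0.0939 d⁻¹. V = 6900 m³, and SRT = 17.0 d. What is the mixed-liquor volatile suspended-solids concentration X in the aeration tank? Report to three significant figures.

From V·X·(1 + k_d·θ_c) = Y·Q·(S₀ − S)·θ_c: X = 0.637 × 2190 × (1330 − 5.51) × 17.0 / [6900 × (1 + 0.0939 × 17.0)] = 1753 mg/L.

X ≈ 1750 mg/L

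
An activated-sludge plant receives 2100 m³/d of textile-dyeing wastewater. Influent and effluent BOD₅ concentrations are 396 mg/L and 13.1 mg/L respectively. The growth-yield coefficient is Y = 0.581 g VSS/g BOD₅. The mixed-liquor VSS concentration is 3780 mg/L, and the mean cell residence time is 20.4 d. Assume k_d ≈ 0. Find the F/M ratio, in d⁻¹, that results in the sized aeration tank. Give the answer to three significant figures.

With k_d = 0 the design equation reduces to V = Y Q (S₀−S) θ_c / X = 0.581 × 2100 × (396 − 13.1) × 20.4 / 3780 = 2521 m³.
Food-to-microorganism ratio F/M = Q S₀ / (V X) = 2100 × 396 / (2521 × 3780) = 0.08726 d⁻¹.

F/M ≈ 0.0873 d⁻¹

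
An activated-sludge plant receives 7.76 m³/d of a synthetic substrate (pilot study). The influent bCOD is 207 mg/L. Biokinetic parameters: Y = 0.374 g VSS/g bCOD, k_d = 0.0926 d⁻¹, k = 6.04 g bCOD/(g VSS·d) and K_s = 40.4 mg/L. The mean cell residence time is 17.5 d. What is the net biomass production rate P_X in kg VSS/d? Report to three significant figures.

For a completely mixed reactor with recycle the Lawrence–McCarty relation gives S = K_s·(1 + k_d·θ_c) / [θ_c·(Y·k − k_d) − 1] = 40.4 × (1 + 0.0926 × 17.5) / [17.5 × (0.374 × 6.04 − 0.0926) − 1] = 105.9 / 36.91 = 2.868 mg/L.
Correct the yield for decay: Y_obs = Y/(1 + k_d θ_c) = 0.374 / (1 + 0.0926 × 17.5) = 0.374 / 2.620 = 0.1427.
Substrate removed = Q·(S₀ − S) = 7.76 m³/d × (207 − 2.87) g/m³ = 1.58×10^3 g/d = 1.584 kg/d.
Net biomass production P_X = Y_obs × Q·(S₀ − S) = 0.1427 × 1.584 = 0.2261 kg VSS/d.

P_X ≈ 0.226 kg VSS/d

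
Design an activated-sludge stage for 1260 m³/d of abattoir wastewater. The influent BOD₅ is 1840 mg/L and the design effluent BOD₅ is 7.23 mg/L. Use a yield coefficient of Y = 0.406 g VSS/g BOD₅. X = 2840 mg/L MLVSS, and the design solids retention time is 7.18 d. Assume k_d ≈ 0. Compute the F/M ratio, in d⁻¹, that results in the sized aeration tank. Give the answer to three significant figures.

With k_d = 0 the design equation reduces to V = Y Q (S₀−S) θ_c / X = 0.406 × 1260 × (1840 − 7.23) × 7.18 / 2840 = 2370 m³.
Food-to-microorganism ratio F/M = Q S₀ / (V X) = 1260 × 1840 / (2370 × 2840) = 0.3444 d⁻¹.

F/M ≈ 0.344 d⁻¹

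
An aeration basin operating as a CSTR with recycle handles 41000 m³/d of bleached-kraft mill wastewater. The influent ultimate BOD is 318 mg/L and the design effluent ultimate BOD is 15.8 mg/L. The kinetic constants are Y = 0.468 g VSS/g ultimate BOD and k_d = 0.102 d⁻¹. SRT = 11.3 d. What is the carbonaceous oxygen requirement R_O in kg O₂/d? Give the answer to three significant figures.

R_O ≈ 8570 kg O₂/d

The observed yield is Y_obs = Y/(1 + k_d·θ_c) = 0.468 / (1 + 0.102 × 11.3) = 0.468 / 2.153 = 0.2174 g VSS per g ultimate BOD removed.
Substrate removed = Q·(S₀ − S) = 41000 m³/d × (318 − 15.8) g/m³ = 1.24×10^7 g/d = 12390 kg/d.
P_X = Y_obs·Q·(S₀ − S) = 0.2174 × 12390 = 2694 kg VSS/d.
R_O = Q·ΔS − 1.42 P_X = 12390 − 3825 = 8565 kg O₂/d.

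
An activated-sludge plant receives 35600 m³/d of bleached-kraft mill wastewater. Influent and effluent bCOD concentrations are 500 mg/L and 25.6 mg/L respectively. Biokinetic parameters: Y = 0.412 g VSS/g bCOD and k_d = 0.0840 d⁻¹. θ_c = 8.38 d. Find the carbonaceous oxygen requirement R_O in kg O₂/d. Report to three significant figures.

The observed yield is Y_obs = Y/(1 + k_d·θ_c) = 0.412 / (1 + 0.0840 × 8.38) = 0.412 / 1.704 = 0.2418 g VSS per g bCOD removed.
ΔS = 500 − 25.6 = 474.4 mg/L, so the substrate removal rate is 35600 × 474.4/1000 = 16889 kg bCOD/d.
P_X = Y_obs·Q·(S₀ − S) = 0.2418 × 16889 = 4084 kg VSS/d.
Carbonaceous O₂ demand = substrate oxidised − cell-mass equivalent = 16889 − 1.42 × 4084 = 11090 kg O₂/d.

R_O ≈ 11100 kg O₂/d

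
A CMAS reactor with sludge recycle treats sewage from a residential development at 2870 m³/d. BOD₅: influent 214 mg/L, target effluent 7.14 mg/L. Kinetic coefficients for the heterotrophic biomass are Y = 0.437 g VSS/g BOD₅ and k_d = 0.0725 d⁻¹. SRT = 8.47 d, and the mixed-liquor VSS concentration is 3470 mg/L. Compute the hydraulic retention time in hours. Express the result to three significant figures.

τ ≈ 3.28 h

Rearranging the biomass balance for a CMAS with decay, V = Y·Q·ΔS·θ_c / [X·(1+k_d θ_c)] = 0.437 × 2870 × (214 − 7.14) × 8.47 / [3470 × (1 + 0.0725 × 8.47)] = 2.2×10^6 / 5601 = 392.3 m³.
τ = V/Q = 392.3/2870 = 0.1367 d, or 3.281 h.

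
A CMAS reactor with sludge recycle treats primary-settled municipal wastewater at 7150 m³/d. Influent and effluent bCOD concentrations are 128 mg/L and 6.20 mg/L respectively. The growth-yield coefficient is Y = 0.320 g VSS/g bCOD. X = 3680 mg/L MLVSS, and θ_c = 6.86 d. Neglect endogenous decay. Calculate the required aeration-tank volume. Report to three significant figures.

V ≈ 519 m³

With k_d = 0 the design equation reduces to V = Y Q (S₀−S) θ_c / X = 0.320 × 7150 × (128 − 6.20) × 6.86 / 3680 = 519.5 m³.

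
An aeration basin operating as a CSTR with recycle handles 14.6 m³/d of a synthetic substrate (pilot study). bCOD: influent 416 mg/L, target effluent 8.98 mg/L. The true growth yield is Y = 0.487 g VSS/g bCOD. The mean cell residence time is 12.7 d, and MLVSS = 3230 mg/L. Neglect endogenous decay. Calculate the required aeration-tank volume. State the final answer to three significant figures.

Biomass mass balance (decay neglected): V·X = Y·Q·(S₀ − S)·θ_c, so V = 0.487 × 14.6 × (416 − 8.98) × 12.7 / 3230 = 11.38 m³.

V ≈ 11.4 m³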